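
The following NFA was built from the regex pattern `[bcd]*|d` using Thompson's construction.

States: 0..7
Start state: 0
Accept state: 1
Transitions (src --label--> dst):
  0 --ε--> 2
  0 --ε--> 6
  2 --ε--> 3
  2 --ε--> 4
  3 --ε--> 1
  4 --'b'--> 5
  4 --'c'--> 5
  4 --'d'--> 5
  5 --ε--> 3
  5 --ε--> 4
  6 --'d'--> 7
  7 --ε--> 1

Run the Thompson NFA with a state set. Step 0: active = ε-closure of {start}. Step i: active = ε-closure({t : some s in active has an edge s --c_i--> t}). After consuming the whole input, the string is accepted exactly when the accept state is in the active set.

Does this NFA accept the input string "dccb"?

start: ε-closure({0}) = {0,1,2,3,4,6}
'd' @ 1: {1,3,4,5,7}  (accept∈set)
'c' @ 2: {1,3,4,5}  (accept∈set)
'c' @ 3: {1,3,4,5}  (accept∈set)
'b' @ 4: {1,3,4,5}  (accept∈set)
end set {1,3,4,5} — state 1 in

Answer: ACCEPT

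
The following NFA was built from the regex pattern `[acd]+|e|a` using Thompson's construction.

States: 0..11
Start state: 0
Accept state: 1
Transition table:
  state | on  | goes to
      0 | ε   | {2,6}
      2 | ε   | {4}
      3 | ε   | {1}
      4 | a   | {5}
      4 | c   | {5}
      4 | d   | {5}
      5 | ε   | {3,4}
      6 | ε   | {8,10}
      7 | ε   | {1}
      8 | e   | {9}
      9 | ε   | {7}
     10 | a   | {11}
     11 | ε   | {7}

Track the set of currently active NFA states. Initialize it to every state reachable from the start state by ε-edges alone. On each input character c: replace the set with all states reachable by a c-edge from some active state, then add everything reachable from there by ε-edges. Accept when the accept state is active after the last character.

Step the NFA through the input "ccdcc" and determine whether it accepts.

initial (ε-close {0}): {0,2,4,6,8,10}
'c' @ 1: {1,3,4,5}  [accepting]
'c' @ 2: {1,3,4,5}  [accepting]
'd' @ 3: {1,3,4,5}  [accepting]
'c' @ 4: {1,3,4,5}  [accepting]
'c' @ 5: {1,3,4,5}  [accepting]
after full input: {1,3,4,5}  (accept=1 in)

Answer: ACCEPT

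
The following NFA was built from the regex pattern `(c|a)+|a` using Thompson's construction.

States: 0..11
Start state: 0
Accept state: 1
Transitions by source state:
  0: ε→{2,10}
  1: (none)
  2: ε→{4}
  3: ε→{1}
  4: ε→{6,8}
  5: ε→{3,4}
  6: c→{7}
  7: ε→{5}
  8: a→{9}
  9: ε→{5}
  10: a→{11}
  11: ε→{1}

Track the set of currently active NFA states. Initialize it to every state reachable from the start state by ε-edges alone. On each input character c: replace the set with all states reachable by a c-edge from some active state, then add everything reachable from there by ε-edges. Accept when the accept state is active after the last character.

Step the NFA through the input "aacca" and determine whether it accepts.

start: ε-closure({0}) = {0,2,4,6,8,10}
'a' @ 1: {1,3,4,5,6,8,9,11}  (accept∈set)
'a' @ 2: {1,3,4,5,6,8,9}  (accept∈set)
'c' @ 3: {1,3,4,5,6,7,8}  (accept∈set)
'c' @ 4: {1,3,4,5,6,7,8}  (accept∈set)
'a' @ 5: {1,3,4,5,6,8,9}  (accept∈set)
end set {1,3,4,5,6,8,9} — state 1 in

Answer: ACCEPT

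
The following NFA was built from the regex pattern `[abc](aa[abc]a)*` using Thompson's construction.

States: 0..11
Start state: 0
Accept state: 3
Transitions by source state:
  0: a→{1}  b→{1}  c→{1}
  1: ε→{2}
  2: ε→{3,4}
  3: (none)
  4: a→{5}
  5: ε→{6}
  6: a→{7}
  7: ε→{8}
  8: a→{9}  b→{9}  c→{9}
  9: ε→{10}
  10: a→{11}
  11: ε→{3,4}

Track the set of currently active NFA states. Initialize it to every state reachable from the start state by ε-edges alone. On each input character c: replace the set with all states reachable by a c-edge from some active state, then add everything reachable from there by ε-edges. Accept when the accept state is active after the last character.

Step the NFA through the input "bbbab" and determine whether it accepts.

Answer: REJECT

Derivation:
initial (ε-close {0}): {0}
'b' @ 1: {1,2,3,4}  (accept∈set)
'b' @ 2: {}  — no active states
rest 'bab' ignored (set empty)
end set {} — state 3 not in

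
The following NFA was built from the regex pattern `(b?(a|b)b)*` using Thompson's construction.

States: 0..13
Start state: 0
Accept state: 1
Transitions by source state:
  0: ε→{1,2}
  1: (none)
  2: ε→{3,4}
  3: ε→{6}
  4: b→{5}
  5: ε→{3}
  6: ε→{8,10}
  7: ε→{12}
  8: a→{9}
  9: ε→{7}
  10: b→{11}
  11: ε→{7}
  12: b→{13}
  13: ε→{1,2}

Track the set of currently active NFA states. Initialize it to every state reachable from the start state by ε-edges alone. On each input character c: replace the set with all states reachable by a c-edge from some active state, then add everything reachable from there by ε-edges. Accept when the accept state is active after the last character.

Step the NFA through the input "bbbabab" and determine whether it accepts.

Answer: ACCEPT

Derivation:
S₀ = ε-closure({0}) = {0,1,2,3,4,6,8,10}
'b' @ 1: {3,5,6,7,8,10,11,12}
'b' @ 2: {1,2,3,4,6,7,8,10,11,12,13}  [accepting]
'b' @ 3: {1,2,3,4,5,6,7,8,10,11,12,13}  [accepting]
'a' @ 4: {7,9,12}
'b' @ 5: {1,2,3,4,6,8,10,13}  [accepting]
'a' @ 6: {7,9,12}
'b' @ 7: {1,2,3,4,6,8,10,13}  [accepting]
end set {1,2,3,4,6,8,10,13} — state 1 in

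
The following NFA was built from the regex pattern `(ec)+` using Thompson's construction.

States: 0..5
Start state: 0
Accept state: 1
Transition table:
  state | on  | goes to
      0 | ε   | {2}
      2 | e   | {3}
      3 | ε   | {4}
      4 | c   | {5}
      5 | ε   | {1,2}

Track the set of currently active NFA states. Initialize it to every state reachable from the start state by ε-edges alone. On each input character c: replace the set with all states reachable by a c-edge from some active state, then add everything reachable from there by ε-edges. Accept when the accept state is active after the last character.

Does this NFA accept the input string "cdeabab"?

Answer: REJECT

Derivation:
start: ε-closure({0}) = {0,2}
'c' @ 1: {}  — dead — no transitions
rest 'deabab' ignored (set empty)
final: {}; accept 1 not in set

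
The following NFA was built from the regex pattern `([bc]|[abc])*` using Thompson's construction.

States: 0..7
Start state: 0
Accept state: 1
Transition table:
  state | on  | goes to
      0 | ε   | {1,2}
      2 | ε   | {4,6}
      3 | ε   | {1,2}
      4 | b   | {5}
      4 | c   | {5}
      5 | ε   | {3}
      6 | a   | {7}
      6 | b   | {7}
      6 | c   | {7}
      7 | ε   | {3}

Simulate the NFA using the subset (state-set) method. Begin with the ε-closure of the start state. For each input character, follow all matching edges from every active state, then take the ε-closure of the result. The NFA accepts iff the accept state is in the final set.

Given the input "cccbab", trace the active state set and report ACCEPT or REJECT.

Answer: ACCEPT

Derivation:
start: ε-closure({0}) = {0,1,2,4,6}
'c' @ 1: {1,2,3,4,5,6,7}  [accepting]
'c' @ 2: {1,2,3,4,5,6,7}  [accepting]
'c' @ 3: {1,2,3,4,5,6,7}  [accepting]
'b' @ 4: {1,2,3,4,5,6,7}  [accepting]
'a' @ 5: {1,2,3,4,6,7}  [accepting]
'b' @ 6: {1,2,3,4,5,6,7}  [accepting]
end set {1,2,3,4,5,6,7} — state 1 in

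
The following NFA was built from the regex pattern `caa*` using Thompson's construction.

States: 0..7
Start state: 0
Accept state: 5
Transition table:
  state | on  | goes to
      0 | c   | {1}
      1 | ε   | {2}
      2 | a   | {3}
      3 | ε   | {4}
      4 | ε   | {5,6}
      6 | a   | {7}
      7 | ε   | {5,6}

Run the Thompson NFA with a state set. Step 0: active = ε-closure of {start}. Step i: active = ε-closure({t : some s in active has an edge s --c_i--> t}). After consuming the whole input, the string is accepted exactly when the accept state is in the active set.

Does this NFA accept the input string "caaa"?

Answer: ACCEPT

Derivation:
initial (ε-close {0}): {0}
'c' @ 1: {1,2}
'a' @ 2: {3,4,5,6}  [accepting]
'a' @ 3: {5,6,7}  [accepting]
'a' @ 4: {5,6,7}  [accepting]
final: {5,6,7}; accept 5 in set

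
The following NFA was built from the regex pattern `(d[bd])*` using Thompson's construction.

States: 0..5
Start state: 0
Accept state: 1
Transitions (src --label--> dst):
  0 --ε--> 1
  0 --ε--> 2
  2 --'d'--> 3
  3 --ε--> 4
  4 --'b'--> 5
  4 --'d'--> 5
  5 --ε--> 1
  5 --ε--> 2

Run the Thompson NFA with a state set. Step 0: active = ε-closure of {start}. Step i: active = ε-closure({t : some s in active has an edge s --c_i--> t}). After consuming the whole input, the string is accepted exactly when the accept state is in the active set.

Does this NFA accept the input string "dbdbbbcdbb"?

S₀ = ε-closure({0}) = {0,1,2}
'd' @ 1: {3,4}
'b' @ 2: {1,2,5}  [accepting]
'd' @ 3: {3,4}
'b' @ 4: {1,2,5}  [accepting]
'b' @ 5: {}  — no active states
rest 'bcdbb' ignored (set empty)
final: {}; accept 1 not in set

Answer: REJECT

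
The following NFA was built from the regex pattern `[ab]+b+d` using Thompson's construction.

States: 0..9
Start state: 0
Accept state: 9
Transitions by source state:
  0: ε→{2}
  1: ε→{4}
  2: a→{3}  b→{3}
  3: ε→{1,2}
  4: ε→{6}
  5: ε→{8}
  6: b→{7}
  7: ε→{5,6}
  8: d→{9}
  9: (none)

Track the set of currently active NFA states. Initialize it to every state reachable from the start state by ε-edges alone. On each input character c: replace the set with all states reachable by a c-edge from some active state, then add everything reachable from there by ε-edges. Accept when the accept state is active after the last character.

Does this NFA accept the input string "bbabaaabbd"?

Answer: ACCEPT

Trace:
initial (ε-close {0}): {0,2}
'b' @ 1: {1,2,3,4,6}
'b' @ 2: {1,2,3,4,5,6,7,8}
'a' @ 3: {1,2,3,4,6}
'b' @ 4: {1,2,3,4,5,6,7,8}
'a' @ 5: {1,2,3,4,6}
'a' @ 6: {1,2,3,4,6}
'a' @ 7: {1,2,3,4,6}
'b' @ 8: {1,2,3,4,5,6,7,8}
'b' @ 9: {1,2,3,4,5,6,7,8}
'd' @ 10: {9}  [accepting]
final: {9}; accept 9 in set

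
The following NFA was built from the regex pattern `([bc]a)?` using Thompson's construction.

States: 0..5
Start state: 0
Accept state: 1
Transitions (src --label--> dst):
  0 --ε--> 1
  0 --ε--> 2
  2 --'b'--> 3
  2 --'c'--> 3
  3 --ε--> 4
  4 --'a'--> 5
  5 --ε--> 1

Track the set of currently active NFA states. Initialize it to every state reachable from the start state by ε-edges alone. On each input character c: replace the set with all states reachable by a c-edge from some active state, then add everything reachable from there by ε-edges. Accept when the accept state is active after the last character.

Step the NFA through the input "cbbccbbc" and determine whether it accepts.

start: ε-closure({0}) = {0,1,2}
'c' @ 1: {3,4}
'b' @ 2: {}  — dead — no transitions
rest 'bccbbc' ignored (set empty)
end set {} — state 1 not in

Answer: REJECT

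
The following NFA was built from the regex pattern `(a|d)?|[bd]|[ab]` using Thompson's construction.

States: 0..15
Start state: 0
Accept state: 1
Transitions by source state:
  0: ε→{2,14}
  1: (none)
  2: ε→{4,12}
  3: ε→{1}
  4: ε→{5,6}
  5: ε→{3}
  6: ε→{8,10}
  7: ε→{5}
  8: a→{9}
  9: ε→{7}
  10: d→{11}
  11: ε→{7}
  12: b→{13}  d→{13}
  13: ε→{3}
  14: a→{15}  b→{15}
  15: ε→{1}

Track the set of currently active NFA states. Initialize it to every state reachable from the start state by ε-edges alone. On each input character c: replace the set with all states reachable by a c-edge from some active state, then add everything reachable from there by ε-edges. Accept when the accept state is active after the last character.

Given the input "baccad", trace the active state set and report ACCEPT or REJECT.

S₀ = ε-closure({0}) = {0,1,2,3,4,5,6,8,10,12,14}
'b' @ 1: {1,3,13,15}  [accepting]
'a' @ 2: {}  — no active states
rest 'ccad' ignored (set empty)
after full input: {}  (accept=1 not in)

Answer: REJECT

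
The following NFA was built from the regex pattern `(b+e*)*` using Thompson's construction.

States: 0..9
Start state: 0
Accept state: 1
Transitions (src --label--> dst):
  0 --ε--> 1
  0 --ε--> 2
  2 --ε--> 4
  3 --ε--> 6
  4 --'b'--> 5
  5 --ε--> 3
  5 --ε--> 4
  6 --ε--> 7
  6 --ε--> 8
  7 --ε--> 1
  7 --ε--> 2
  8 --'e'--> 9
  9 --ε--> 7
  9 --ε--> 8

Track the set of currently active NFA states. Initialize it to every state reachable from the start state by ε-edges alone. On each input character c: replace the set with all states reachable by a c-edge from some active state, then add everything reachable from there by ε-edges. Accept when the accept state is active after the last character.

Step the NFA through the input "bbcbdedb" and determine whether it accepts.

Answer: REJECT

Steps:
initial (ε-close {0}): {0,1,2,4}
'b' @ 1: {1,2,3,4,5,6,7,8}  ✓accept
'b' @ 2: {1,2,3,4,5,6,7,8}  ✓accept
'c' @ 3: {}  — state set empty
rest 'bdedb' ignored (set empty)
after full input: {}  (accept=1 not in)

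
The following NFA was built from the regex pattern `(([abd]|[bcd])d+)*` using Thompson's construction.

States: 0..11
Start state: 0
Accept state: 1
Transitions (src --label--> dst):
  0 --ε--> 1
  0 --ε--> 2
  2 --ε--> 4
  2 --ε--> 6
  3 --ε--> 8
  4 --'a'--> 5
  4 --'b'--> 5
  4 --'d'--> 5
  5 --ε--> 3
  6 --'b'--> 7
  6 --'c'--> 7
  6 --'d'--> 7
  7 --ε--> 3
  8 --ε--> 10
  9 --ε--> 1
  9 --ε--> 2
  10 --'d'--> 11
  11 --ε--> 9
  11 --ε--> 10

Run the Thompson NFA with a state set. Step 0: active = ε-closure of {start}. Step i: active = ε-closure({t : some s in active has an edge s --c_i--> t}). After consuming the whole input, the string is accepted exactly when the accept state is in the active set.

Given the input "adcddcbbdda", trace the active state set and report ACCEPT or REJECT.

initial (ε-close {0}): {0,1,2,4,6}
'a' @ 1: {3,5,8,10}
'd' @ 2: {1,2,4,6,9,10,11}  [accepting]
'c' @ 3: {3,7,8,10}
'd' @ 4: {1,2,4,6,9,10,11}  [accepting]
'd' @ 5: {1,2,3,4,5,6,7,8,9,10,11}  [accepting]
'c' @ 6: {3,7,8,10}
'b' @ 7: {}  — state set empty
rest 'bdda' ignored (set empty)
after full input: {}  (accept=1 not in)

Answer: REJECT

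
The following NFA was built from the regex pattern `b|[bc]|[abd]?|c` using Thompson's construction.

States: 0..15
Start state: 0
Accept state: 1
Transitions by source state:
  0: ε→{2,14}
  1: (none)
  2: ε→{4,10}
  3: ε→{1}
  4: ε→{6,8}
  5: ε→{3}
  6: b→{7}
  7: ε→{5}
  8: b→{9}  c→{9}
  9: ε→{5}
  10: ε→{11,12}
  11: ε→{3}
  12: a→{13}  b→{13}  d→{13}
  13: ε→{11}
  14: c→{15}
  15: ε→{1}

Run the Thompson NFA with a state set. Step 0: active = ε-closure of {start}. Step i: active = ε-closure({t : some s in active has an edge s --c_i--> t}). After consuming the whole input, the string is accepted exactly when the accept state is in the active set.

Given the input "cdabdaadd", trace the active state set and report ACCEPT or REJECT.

Answer: REJECT

Trace:
start: ε-closure({0}) = {0,1,2,3,4,6,8,10,11,12,14}
'c' @ 1: {1,3,5,9,15}  [accepting]
'd' @ 2: {}  — no active states
rest 'abdaadd' ignored (set empty)
end set {} — state 1 not in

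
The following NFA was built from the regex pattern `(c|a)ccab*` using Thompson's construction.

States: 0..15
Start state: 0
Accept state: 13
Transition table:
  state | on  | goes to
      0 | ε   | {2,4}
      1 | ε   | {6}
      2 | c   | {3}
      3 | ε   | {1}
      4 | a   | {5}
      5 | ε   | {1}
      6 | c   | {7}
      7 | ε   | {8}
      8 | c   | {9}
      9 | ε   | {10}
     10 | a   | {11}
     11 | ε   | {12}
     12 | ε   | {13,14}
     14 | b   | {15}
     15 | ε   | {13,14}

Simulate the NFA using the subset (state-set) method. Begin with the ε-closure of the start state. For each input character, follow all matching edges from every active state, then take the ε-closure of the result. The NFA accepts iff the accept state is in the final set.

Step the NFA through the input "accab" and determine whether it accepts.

Answer: ACCEPT

Trace:
start: ε-closure({0}) = {0,2,4}
'a' @ 1: {1,5,6}
'c' @ 2: {7,8}
'c' @ 3: {9,10}
'a' @ 4: {11,12,13,14}  ✓accept
'b' @ 5: {13,14,15}  ✓accept
end set {13,14,15} — state 13 in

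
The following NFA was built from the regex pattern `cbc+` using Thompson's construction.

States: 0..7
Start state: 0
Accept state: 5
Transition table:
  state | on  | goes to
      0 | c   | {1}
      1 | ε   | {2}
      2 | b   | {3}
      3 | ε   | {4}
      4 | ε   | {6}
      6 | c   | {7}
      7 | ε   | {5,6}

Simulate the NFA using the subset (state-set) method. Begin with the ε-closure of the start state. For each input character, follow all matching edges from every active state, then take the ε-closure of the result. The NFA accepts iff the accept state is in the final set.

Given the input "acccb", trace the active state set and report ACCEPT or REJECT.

initial (ε-close {0}): {0}
'a' @ 1: {}  — dead — no transitions
rest 'cccb' ignored (set empty)
after full input: {}  (accept=5 not in)

Answer: REJECT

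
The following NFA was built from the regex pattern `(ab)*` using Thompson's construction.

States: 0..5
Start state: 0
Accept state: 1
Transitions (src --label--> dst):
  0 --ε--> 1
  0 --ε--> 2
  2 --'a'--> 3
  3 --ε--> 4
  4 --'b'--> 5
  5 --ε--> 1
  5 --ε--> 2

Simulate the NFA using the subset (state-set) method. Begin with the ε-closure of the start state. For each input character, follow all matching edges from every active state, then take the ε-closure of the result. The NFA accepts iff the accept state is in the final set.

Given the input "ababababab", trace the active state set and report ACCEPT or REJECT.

initial (ε-close {0}): {0,1,2}
'a' @ 1: {3,4}
'b' @ 2: {1,2,5}  [accepting]
'a' @ 3: {3,4}
'b' @ 4: {1,2,5}  [accepting]
'a' @ 5: {3,4}
'b' @ 6: {1,2,5}  [accepting]
'a' @ 7: {3,4}
'b' @ 8: {1,2,5}  [accepting]
'a' @ 9: {3,4}
'b' @ 10: {1,2,5}  [accepting]
end set {1,2,5} — state 1 in

Answer: ACCEPT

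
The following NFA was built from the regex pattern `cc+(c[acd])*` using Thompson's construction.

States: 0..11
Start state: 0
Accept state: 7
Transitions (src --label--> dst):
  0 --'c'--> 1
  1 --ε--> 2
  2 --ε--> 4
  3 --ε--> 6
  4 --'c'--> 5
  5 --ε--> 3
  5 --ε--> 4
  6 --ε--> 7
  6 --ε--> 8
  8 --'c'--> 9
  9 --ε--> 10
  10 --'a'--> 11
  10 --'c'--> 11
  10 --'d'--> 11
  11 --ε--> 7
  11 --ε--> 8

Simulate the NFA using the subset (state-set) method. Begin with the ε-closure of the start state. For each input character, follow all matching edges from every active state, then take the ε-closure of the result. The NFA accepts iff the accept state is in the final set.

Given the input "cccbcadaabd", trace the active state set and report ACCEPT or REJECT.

Answer: REJECT

Derivation:
S₀ = ε-closure({0}) = {0}
'c' @ 1: {1,2,4}
'c' @ 2: {3,4,5,6,7,8}  ✓accept
'c' @ 3: {3,4,5,6,7,8,9,10}  ✓accept
'b' @ 4: {}  — state set empty
rest 'cadaabd' ignored (set empty)
after full input: {}  (accept=7 not in)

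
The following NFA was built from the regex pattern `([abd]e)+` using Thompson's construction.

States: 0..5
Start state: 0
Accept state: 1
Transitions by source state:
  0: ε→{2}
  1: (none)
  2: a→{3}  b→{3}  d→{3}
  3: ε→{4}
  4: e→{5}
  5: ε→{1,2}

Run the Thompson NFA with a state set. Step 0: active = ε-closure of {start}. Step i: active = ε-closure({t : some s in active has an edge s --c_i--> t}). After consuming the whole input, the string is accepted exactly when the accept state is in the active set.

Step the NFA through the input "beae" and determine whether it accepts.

initial (ε-close {0}): {0,2}
'b' @ 1: {3,4}
'e' @ 2: {1,2,5}  (accept∈set)
'a' @ 3: {3,4}
'e' @ 4: {1,2,5}  (accept∈set)
end set {1,2,5} — state 1 in

Answer: ACCEPT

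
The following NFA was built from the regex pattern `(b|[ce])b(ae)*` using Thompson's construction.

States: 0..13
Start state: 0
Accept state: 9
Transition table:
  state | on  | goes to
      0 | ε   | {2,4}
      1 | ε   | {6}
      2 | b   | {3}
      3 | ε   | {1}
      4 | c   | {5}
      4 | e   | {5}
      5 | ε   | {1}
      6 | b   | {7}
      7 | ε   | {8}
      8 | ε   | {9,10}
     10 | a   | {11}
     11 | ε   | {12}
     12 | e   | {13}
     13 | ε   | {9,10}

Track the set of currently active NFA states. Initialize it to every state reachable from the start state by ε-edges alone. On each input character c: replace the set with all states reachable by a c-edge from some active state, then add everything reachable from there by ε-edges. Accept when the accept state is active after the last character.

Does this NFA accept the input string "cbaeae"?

Answer: ACCEPT

Trace:
start: ε-closure({0}) = {0,2,4}
'c' @ 1: {1,5,6}
'b' @ 2: {7,8,9,10}  (accept∈set)
'a' @ 3: {11,12}
'e' @ 4: {9,10,13}  (accept∈set)
'a' @ 5: {11,12}
'e' @ 6: {9,10,13}  (accept∈set)
after full input: {9,10,13}  (accept=9 in)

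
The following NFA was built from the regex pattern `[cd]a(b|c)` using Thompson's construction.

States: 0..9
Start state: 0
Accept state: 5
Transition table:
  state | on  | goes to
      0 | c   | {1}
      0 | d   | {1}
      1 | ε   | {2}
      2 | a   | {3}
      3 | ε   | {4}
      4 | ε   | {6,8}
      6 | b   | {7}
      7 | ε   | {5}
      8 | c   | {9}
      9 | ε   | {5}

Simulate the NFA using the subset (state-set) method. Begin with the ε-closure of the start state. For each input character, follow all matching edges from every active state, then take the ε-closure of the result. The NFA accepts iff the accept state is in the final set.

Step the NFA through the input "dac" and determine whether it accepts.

initial (ε-close {0}): {0}
'd' @ 1: {1,2}
'a' @ 2: {3,4,6,8}
'c' @ 3: {5,9}  (accept∈set)
end set {5,9} — state 5 in

Answer: ACCEPT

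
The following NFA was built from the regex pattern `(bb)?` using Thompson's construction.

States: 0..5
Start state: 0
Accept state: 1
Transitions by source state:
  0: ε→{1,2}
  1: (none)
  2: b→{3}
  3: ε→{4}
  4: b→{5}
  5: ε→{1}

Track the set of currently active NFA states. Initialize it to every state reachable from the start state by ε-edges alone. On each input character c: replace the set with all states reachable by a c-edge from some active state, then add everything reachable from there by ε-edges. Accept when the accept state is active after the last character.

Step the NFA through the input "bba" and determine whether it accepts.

start: ε-closure({0}) = {0,1,2}
'b' @ 1: {3,4}
'b' @ 2: {1,5}  ✓accept
'a' @ 3: {}  — no active states
after full input: {}  (accept=1 not in)

Answer: REJECT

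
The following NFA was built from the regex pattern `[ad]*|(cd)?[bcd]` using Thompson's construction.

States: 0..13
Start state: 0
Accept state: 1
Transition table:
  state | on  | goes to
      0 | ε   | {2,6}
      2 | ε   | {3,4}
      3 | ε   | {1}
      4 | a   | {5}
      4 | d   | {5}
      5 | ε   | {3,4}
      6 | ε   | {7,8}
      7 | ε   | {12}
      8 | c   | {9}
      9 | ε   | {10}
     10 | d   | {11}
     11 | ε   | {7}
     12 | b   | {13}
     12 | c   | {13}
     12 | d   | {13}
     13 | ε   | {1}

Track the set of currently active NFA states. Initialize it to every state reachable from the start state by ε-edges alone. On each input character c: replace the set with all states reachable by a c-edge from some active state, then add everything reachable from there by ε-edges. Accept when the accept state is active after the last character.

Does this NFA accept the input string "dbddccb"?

Answer: REJECT

Trace:
initial (ε-close {0}): {0,1,2,3,4,6,7,8,12}
'd' @ 1: {1,3,4,5,13}  (accept∈set)
'b' @ 2: {}  — state set empty
rest 'ddccb' ignored (set empty)
final: {}; accept 1 not in set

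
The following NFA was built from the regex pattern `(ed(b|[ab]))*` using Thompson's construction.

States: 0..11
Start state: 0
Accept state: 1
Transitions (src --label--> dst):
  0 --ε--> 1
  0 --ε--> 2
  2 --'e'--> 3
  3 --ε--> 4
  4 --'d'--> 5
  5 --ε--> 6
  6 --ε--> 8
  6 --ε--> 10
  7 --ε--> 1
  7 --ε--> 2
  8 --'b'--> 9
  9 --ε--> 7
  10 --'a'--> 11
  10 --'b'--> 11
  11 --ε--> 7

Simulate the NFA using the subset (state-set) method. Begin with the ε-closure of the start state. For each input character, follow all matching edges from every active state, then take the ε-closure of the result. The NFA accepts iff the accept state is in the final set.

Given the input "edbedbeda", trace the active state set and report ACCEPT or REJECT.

Answer: ACCEPT

Steps:
initial (ε-close {0}): {0,1,2}
'e' @ 1: {3,4}
'd' @ 2: {5,6,8,10}
'b' @ 3: {1,2,7,9,11}  (accept∈set)
'e' @ 4: {3,4}
'd' @ 5: {5,6,8,10}
'b' @ 6: {1,2,7,9,11}  (accept∈set)
'e' @ 7: {3,4}
'd' @ 8: {5,6,8,10}
'a' @ 9: {1,2,7,11}  (accept∈set)
final: {1,2,7,11}; accept 1 in set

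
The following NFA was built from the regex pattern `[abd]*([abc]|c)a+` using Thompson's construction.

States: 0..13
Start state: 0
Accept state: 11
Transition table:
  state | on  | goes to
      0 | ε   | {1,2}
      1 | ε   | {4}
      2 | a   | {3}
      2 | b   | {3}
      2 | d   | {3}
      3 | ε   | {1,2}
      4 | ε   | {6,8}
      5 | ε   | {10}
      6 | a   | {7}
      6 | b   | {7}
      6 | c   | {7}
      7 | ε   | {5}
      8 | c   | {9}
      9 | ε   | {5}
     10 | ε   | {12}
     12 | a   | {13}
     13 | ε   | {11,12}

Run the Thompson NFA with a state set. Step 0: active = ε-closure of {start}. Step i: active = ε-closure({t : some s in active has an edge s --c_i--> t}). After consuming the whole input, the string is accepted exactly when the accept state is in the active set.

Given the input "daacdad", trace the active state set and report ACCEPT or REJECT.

Answer: REJECT

Steps:
start: ε-closure({0}) = {0,1,2,4,6,8}
'd' @ 1: {1,2,3,4,6,8}
'a' @ 2: {1,2,3,4,5,6,7,8,10,12}
'a' @ 3: {1,2,3,4,5,6,7,8,10,11,12,13}  (accept∈set)
'c' @ 4: {5,7,9,10,12}
'd' @ 5: {}  — no active states
rest 'ad' ignored (set empty)
end set {} — state 11 not in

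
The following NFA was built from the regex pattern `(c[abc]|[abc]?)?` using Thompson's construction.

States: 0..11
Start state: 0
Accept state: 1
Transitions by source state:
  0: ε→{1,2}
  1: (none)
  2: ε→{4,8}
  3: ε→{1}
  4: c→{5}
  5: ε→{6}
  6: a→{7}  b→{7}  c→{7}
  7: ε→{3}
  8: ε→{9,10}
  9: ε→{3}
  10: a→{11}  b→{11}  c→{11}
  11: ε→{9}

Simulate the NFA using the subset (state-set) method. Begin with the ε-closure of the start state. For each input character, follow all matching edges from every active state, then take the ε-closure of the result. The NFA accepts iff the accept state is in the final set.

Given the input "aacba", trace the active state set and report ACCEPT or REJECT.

S₀ = ε-closure({0}) = {0,1,2,3,4,8,9,10}
'a' @ 1: {1,3,9,11}  ✓accept
'a' @ 2: {}  — no active states
rest 'cba' ignored (set empty)
final: {}; accept 1 not in set

Answer: REJECT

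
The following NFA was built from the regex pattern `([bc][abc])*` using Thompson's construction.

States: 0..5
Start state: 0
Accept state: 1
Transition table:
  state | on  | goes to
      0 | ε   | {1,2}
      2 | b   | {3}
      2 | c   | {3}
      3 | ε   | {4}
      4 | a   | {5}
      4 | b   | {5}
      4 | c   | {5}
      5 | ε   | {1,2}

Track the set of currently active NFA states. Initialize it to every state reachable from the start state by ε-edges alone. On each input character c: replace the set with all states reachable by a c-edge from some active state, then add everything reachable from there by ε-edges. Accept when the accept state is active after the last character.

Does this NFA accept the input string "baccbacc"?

initial (ε-close {0}): {0,1,2}
'b' @ 1: {3,4}
'a' @ 2: {1,2,5}  [accepting]
'c' @ 3: {3,4}
'c' @ 4: {1,2,5}  [accepting]
'b' @ 5: {3,4}
'a' @ 6: {1,2,5}  [accepting]
'c' @ 7: {3,4}
'c' @ 8: {1,2,5}  [accepting]
after full input: {1,2,5}  (accept=1 in)

Answer: ACCEPT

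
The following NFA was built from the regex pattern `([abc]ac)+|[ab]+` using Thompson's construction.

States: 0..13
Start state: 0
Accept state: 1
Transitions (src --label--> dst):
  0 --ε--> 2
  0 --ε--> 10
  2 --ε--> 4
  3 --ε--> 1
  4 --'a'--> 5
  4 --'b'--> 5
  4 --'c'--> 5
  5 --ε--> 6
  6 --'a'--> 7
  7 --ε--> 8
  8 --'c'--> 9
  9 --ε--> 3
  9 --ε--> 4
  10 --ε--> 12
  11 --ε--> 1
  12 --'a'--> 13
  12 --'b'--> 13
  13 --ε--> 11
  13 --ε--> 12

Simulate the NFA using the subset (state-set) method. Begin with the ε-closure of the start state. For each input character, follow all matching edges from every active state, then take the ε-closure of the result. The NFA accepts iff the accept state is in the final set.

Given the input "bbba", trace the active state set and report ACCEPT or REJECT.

S₀ = ε-closure({0}) = {0,2,4,10,12}
'b' @ 1: {1,5,6,11,12,13}  (accept∈set)
'b' @ 2: {1,11,12,13}  (accept∈set)
'b' @ 3: {1,11,12,13}  (accept∈set)
'a' @ 4: {1,11,12,13}  (accept∈set)
final: {1,11,12,13}; accept 1 in set

Answer: ACCEPT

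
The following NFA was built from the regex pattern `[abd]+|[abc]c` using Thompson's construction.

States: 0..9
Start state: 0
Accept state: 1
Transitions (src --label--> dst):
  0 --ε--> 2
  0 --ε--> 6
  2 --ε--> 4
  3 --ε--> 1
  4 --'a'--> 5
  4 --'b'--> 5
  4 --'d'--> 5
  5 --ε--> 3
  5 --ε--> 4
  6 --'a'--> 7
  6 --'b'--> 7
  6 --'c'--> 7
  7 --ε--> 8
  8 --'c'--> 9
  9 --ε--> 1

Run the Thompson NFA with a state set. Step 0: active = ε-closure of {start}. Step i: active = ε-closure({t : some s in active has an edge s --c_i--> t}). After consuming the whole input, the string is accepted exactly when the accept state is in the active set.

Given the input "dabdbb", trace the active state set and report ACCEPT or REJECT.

Answer: ACCEPT

Trace:
S₀ = ε-closure({0}) = {0,2,4,6}
'd' @ 1: {1,3,4,5}  ✓accept
'a' @ 2: {1,3,4,5}  ✓accept
'b' @ 3: {1,3,4,5}  ✓accept
'd' @ 4: {1,3,4,5}  ✓accept
'b' @ 5: {1,3,4,5}  ✓accept
'b' @ 6: {1,3,4,5}  ✓accept
final: {1,3,4,5}; accept 1 in set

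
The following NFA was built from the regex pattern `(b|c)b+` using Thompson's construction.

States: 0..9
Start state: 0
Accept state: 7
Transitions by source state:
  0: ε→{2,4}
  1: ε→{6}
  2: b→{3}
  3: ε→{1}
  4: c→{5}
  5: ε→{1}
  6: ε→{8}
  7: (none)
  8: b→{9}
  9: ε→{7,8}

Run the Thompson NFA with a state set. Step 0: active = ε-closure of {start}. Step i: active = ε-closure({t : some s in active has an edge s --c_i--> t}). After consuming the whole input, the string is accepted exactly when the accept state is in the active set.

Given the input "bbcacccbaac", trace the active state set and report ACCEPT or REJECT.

start: ε-closure({0}) = {0,2,4}
'b' @ 1: {1,3,6,8}
'b' @ 2: {7,8,9}  [accepting]
'c' @ 3: {}  — dead — no transitions
rest 'acccbaac' ignored (set empty)
end set {} — state 7 not in

Answer: REJECT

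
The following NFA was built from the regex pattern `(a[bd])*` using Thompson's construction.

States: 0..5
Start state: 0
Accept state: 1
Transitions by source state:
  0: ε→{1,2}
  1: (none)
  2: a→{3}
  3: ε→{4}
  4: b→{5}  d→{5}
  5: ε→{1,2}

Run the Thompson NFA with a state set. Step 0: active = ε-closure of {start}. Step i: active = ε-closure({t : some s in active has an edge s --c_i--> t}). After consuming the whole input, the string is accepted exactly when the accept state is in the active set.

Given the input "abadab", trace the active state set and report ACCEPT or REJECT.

S₀ = ε-closure({0}) = {0,1,2}
'a' @ 1: {3,4}
'b' @ 2: {1,2,5}  [accepting]
'a' @ 3: {3,4}
'd' @ 4: {1,2,5}  [accepting]
'a' @ 5: {3,4}
'b' @ 6: {1,2,5}  [accepting]
final: {1,2,5}; accept 1 in set

Answer: ACCEPT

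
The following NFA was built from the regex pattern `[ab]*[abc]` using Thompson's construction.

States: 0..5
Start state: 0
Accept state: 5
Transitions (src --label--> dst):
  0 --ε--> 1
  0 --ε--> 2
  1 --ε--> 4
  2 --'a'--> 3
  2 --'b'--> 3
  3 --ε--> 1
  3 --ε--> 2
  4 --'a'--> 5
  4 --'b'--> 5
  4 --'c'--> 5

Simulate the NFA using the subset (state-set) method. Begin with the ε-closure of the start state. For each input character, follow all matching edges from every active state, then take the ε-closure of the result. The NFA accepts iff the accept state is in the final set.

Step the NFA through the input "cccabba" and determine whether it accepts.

Answer: REJECT

Derivation:
initial (ε-close {0}): {0,1,2,4}
'c' @ 1: {5}  (accept∈set)
'c' @ 2: {}  — no active states
rest 'cabba' ignored (set empty)
after full input: {}  (accept=5 not in)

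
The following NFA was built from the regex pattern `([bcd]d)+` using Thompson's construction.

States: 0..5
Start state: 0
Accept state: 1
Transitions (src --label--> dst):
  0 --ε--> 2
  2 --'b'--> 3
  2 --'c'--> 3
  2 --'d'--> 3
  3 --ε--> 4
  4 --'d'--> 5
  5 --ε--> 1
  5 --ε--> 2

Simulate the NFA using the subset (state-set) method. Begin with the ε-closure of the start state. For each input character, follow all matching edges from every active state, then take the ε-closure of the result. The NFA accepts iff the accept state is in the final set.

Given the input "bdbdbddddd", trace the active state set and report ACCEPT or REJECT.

S₀ = ε-closure({0}) = {0,2}
'b' @ 1: {3,4}
'd' @ 2: {1,2,5}  (accept∈set)
'b' @ 3: {3,4}
'd' @ 4: {1,2,5}  (accept∈set)
'b' @ 5: {3,4}
'd' @ 6: {1,2,5}  (accept∈set)
'd' @ 7: {3,4}
'd' @ 8: {1,2,5}  (accept∈set)
'd' @ 9: {3,4}
'd' @ 10: {1,2,5}  (accept∈set)
final: {1,2,5}; accept 1 in set

Answer: ACCEPT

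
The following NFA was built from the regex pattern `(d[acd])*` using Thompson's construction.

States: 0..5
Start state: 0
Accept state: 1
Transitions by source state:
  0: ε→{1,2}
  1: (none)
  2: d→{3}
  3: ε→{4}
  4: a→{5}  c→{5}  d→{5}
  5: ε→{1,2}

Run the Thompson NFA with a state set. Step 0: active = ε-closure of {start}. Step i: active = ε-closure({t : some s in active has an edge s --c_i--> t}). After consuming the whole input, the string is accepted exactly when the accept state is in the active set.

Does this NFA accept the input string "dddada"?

S₀ = ε-closure({0}) = {0,1,2}
'd' @ 1: {3,4}
'd' @ 2: {1,2,5}  [accepting]
'd' @ 3: {3,4}
'a' @ 4: {1,2,5}  [accepting]
'd' @ 5: {3,4}
'a' @ 6: {1,2,5}  [accepting]
final: {1,2,5}; accept 1 in set

Answer: ACCEPT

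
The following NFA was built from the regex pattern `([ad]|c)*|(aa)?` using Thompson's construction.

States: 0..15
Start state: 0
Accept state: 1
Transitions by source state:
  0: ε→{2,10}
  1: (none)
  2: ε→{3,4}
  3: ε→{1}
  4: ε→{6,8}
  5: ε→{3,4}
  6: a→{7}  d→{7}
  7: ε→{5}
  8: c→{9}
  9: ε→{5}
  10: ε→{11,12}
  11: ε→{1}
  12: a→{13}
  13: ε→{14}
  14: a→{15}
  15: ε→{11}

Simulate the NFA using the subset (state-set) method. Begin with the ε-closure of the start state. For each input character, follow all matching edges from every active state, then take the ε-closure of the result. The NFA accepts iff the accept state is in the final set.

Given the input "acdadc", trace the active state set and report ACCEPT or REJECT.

start: ε-closure({0}) = {0,1,2,3,4,6,8,10,11,12}
'a' @ 1: {1,3,4,5,6,7,8,13,14}  (accept∈set)
'c' @ 2: {1,3,4,5,6,8,9}  (accept∈set)
'd' @ 3: {1,3,4,5,6,7,8}  (accept∈set)
'a' @ 4: {1,3,4,5,6,7,8}  (accept∈set)
'd' @ 5: {1,3,4,5,6,7,8}  (accept∈set)
'c' @ 6: {1,3,4,5,6,8,9}  (accept∈set)
after full input: {1,3,4,5,6,8,9}  (accept=1 in)

Answer: ACCEPT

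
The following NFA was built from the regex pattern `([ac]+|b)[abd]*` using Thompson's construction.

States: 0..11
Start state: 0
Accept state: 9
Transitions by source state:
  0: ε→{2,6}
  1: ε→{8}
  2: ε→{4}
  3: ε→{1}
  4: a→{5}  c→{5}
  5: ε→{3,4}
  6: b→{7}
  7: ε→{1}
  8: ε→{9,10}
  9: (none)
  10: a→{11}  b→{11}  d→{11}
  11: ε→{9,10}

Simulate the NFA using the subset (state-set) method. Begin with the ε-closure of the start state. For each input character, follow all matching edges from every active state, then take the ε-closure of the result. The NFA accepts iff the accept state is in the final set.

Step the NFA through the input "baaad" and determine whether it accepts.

S₀ = ε-closure({0}) = {0,2,4,6}
'b' @ 1: {1,7,8,9,10}  (accept∈set)
'a' @ 2: {9,10,11}  (accept∈set)
'a' @ 3: {9,10,11}  (accept∈set)
'a' @ 4: {9,10,11}  (accept∈set)
'd' @ 5: {9,10,11}  (accept∈set)
end set {9,10,11} — state 9 in

Answer: ACCEPT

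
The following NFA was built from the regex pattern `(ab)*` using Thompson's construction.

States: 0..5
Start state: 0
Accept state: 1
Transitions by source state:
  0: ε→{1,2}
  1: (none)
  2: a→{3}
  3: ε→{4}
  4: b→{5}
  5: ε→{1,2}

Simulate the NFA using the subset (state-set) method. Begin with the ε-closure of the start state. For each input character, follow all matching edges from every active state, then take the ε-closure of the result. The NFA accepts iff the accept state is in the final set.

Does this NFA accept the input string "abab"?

Answer: ACCEPT

Derivation:
start: ε-closure({0}) = {0,1,2}
'a' @ 1: {3,4}
'b' @ 2: {1,2,5}  [accepting]
'a' @ 3: {3,4}
'b' @ 4: {1,2,5}  [accepting]
after full input: {1,2,5}  (accept=1 in)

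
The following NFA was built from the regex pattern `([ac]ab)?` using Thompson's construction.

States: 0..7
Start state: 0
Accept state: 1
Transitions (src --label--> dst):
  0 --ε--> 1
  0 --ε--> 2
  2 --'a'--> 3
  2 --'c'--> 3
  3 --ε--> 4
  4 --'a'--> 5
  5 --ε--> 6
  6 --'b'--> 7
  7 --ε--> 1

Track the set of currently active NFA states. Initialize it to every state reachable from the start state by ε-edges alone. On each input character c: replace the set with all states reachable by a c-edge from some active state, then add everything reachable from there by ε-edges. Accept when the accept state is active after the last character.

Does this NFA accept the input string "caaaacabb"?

Answer: REJECT

Derivation:
start: ε-closure({0}) = {0,1,2}
'c' @ 1: {3,4}
'a' @ 2: {5,6}
'a' @ 3: {}  — no active states
rest 'aacabb' ignored (set empty)
after full input: {}  (accept=1 not in)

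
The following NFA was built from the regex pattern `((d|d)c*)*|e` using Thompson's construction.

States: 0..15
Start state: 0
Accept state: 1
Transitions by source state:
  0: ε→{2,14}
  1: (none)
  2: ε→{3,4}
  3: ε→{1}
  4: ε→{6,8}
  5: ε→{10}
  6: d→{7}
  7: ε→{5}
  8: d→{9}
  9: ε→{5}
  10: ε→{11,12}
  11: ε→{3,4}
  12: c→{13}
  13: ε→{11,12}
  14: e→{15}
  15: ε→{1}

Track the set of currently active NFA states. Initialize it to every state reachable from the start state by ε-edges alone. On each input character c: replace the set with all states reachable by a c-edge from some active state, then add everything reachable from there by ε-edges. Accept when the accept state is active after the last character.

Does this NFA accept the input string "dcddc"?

S₀ = ε-closure({0}) = {0,1,2,3,4,6,8,14}
'd' @ 1: {1,3,4,5,6,7,8,9,10,11,12}  [accepting]
'c' @ 2: {1,3,4,6,8,11,12,13}  [accepting]
'd' @ 3: {1,3,4,5,6,7,8,9,10,11,12}  [accepting]
'd' @ 4: {1,3,4,5,6,7,8,9,10,11,12}  [accepting]
'c' @ 5: {1,3,4,6,8,11,12,13}  [accepting]
final: {1,3,4,6,8,11,12,13}; accept 1 in set

Answer: ACCEPT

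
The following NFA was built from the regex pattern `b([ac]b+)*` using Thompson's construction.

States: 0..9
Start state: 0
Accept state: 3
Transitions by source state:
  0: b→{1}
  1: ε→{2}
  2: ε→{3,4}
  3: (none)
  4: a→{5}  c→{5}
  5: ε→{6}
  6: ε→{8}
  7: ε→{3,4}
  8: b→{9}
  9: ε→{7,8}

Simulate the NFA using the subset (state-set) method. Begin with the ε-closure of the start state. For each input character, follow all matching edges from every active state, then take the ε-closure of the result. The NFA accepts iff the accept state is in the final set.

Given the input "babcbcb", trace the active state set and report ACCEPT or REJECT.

S₀ = ε-closure({0}) = {0}
'b' @ 1: {1,2,3,4}  [accepting]
'a' @ 2: {5,6,8}
'b' @ 3: {3,4,7,8,9}  [accepting]
'c' @ 4: {5,6,8}
'b' @ 5: {3,4,7,8,9}  [accepting]
'c' @ 6: {5,6,8}
'b' @ 7: {3,4,7,8,9}  [accepting]
final: {3,4,7,8,9}; accept 3 in set

Answer: ACCEPT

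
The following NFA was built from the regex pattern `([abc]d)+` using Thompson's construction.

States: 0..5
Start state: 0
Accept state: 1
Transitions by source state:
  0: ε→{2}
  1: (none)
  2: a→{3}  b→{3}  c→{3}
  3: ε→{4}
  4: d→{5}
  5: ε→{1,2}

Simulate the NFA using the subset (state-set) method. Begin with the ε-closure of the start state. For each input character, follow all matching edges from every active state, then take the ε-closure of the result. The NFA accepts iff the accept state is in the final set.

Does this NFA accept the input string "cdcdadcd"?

Answer: ACCEPT

Trace:
S₀ = ε-closure({0}) = {0,2}
'c' @ 1: {3,4}
'd' @ 2: {1,2,5}  ✓accept
'c' @ 3: {3,4}
'd' @ 4: {1,2,5}  ✓accept
'a' @ 5: {3,4}
'd' @ 6: {1,2,5}  ✓accept
'c' @ 7: {3,4}
'd' @ 8: {1,2,5}  ✓accept
final: {1,2,5}; accept 1 in set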